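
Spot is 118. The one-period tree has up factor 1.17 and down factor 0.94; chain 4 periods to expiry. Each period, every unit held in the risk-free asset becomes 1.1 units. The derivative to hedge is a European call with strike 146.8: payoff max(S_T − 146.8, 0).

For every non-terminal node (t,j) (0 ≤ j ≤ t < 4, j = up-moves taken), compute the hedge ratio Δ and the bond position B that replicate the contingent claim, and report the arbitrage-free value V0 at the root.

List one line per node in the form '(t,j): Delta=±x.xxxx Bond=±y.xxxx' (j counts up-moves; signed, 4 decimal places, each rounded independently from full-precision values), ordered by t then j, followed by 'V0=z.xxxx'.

(0,0): Delta=0.7825 Bond=-71.8061
(1,0): Delta=0.4836 Bond=-45.8431
(1,1): Delta=0.8875 Bond=-93.4871
(2,0): Delta=0.0000 Bond=0.0000
(2,1): Delta=0.6536 Bond=-72.4895
(2,2): Delta=0.9697 Bond=-116.1123
(3,0): Delta=0.0000 Bond=0.0000
(3,1): Delta=0.0000 Bond=0.0000
(3,2): Delta=0.8834 Bond=-114.6239
(3,3): Delta=1.0000 Bond=-133.4545
V0=20.5235

Risk-neutral probability p* = (R−d)/(u−d) = (1.1−0.94)/(1.17−0.94) = 0.6957.
At expiry t=4: V(4,0)=0.0000, V(4,1)=0.0000, V(4,2)=0.0000, V(4,3)=30.8509, V(4,4)=74.3187
  t=3,j=0: stock 98.0089 → up 114.6704 (V=0.0000), down 92.1284 (V=0.0000). Price 0.0000; hedge Δ=0.0000, bond B=0.0000.
  t=3,j=1: stock 121.9898 → up 142.7281 (V=0.0000), down 114.6704 (V=0.0000). Price 0.0000; hedge Δ=0.0000, bond B=0.0000.
  t=3,j=2: stock 151.8384 → up 177.6509 (V=30.8509), down 142.7281 (V=0.0000). Price 19.5105; hedge Δ=0.8834, bond B=-114.6239.
  t=3,j=3: stock 188.9903 → up 221.1187 (V=74.3187), down 177.6509 (V=30.8509). Price 55.5358; hedge Δ=1.0000, bond B=-133.4545.
  t=2,j=0: stock 104.2648 → up 121.9898 (V=0.0000), down 98.0089 (V=0.0000). Price 0.0000; hedge Δ=0.0000, bond B=0.0000.
  t=2,j=1: stock 129.7764 → up 151.8384 (V=19.5105), down 121.9898 (V=0.0000). Price 12.3386; hedge Δ=0.6536, bond B=-72.4895.
  t=2,j=2: stock 161.5302 → up 188.9903 (V=55.5358), down 151.8384 (V=19.5105). Price 40.5196; hedge Δ=0.9697, bond B=-116.1123.
  t=1,j=0: stock 110.9200 → up 129.7764 (V=12.3386), down 104.2648 (V=0.0000). Price 7.8031; hedge Δ=0.4836, bond B=-45.8431.
  t=1,j=1: stock 138.0600 → up 161.5302 (V=40.5196), down 129.7764 (V=12.3386). Price 29.0389; hedge Δ=0.8875, bond B=-93.4871.
  t=0,j=0: stock 118.0000 → up 138.0600 (V=29.0389), down 110.9200 (V=7.8031). Price 20.5235; hedge Δ=0.7825, bond B=-71.8061.
Check: Δ(0,0)·S0 + B(0,0) = 20.5235 = V0.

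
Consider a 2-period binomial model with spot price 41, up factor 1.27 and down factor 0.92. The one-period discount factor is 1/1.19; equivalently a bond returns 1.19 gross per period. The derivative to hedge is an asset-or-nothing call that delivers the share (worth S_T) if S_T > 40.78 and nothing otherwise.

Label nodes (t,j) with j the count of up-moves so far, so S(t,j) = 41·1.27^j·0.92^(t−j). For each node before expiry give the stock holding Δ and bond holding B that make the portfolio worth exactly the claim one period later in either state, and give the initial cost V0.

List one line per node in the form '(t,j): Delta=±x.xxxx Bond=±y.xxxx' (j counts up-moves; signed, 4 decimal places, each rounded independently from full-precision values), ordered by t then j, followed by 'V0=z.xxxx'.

No-arbitrage ⇒ martingale measure with p* = (R−d)/(u−d) = 0.7714.
Terminal payoffs: V(2,0)=0.0000, V(2,1)=47.9044, V(2,2)=66.1289
Node (1,0) S=37.7200: V=(p*·47.9044+(1−p*)·0.0000)/1.19=31.0545; Δ=(47.9044−0.0000)/(47.9044−34.7024)=3.6286; B=V−Δ·S=-105.8152
Node (1,1) S=52.0700: V=(p*·66.1289+(1−p*)·47.9044)/1.19=52.0700; Δ=(66.1289−47.9044)/(66.1289−47.9044)=1.0000; B=V−Δ·S=0.0000
Node (0,0) S=41.0000: V=(p*·52.0700+(1−p*)·31.0545)/1.19=39.7197; Δ=(52.0700−31.0545)/(52.0700−37.7200)=1.4645; B=V−Δ·S=-20.3247
Self-financing check: at every node Δ·S+B equals the discounted successor values.

(0,0): Delta=1.4645 Bond=-20.3247
(1,0): Delta=3.6286 Bond=-105.8152
(1,1): Delta=1.0000 Bond=0.0000
V0=39.7197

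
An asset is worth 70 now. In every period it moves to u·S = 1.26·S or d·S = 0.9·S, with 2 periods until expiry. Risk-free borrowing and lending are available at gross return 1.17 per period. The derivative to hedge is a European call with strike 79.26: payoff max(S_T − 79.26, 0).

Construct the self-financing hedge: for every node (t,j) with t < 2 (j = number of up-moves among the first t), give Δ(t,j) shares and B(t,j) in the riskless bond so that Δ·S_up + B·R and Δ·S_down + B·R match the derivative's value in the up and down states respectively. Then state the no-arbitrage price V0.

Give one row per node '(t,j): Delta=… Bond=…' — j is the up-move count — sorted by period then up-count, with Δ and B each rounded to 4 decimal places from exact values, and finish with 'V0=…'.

Under the risk-neutral measure, an up-move has probability p* = (R−d)/(u−d) = 0.7500 and values discount at R = 1.17.
Payoff layer (t=2): V(2,0)=0.0000, V(2,1)=0.1200, V(2,2)=31.8720
Node (1,0) S=63.0000: V=(p*·0.1200+(1−p*)·0.0000)/1.17=0.0769; Δ=(0.1200−0.0000)/(79.3800−56.7000)=0.0053; B=V−Δ·S=-0.2564
Node (1,1) S=88.2000: V=(p*·31.8720+(1−p*)·0.1200)/1.17=20.4564; Δ=(31.8720−0.1200)/(111.1320−79.3800)=1.0000; B=V−Δ·S=-67.7436
Node (0,0) S=70.0000: V=(p*·20.4564+(1−p*)·0.0769)/1.17=13.1295; Δ=(20.4564−0.0769)/(88.2000−63.0000)=0.8087; B=V−Δ·S=-43.4802
The time-0 hedge costs 13.1295, which is the no-arbitrage price.

(0,0): Delta=0.8087 Bond=-43.4802
(1,0): Delta=0.0053 Bond=-0.2564
(1,1): Delta=1.0000 Bond=-67.7436
V0=13.1295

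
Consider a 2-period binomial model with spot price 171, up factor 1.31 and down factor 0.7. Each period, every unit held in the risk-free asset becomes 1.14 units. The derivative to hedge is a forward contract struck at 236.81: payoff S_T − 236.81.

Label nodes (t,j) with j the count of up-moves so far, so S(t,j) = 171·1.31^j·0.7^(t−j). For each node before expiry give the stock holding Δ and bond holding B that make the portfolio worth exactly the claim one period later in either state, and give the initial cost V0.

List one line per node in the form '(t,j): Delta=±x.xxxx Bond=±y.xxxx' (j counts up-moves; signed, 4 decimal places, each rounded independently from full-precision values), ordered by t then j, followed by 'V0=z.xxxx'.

(0,0): Delta=1.0000 Bond=-182.2176
(1,0): Delta=1.0000 Bond=-207.7281
(1,1): Delta=1.0000 Bond=-207.7281
V0=-11.2176

No-arbitrage ⇒ martingale measure with p* = (R−d)/(u−d) = 0.7213.
At expiry t=2: V(2,0)=-153.0200, V(2,1)=-80.0030, V(2,2)=56.6431
  t=1,j=0: stock 119.7000 → up 156.8070 (V=-80.0030), down 83.7900 (V=-153.0200). Price -88.0281; hedge Δ=1.0000, bond B=-207.7281.
  t=1,j=1: stock 224.0100 → up 293.4531 (V=56.6431), down 156.8070 (V=-80.0030). Price 16.2819; hedge Δ=1.0000, bond B=-207.7281.
  t=0,j=0: stock 171.0000 → up 224.0100 (V=16.2819), down 119.7000 (V=-88.0281). Price -11.2176; hedge Δ=1.0000, bond B=-182.2176.
Root portfolio cost Δ·171+B reproduces V0=-11.2176.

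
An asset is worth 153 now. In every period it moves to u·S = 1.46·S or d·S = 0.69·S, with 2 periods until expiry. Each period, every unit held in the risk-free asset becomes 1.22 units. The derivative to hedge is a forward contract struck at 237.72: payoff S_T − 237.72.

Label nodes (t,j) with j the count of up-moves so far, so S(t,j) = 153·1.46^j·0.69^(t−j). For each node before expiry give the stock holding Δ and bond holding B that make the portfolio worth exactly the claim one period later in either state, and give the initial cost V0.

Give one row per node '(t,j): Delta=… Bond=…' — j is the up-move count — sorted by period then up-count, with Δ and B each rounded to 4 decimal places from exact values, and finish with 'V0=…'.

The replicating-portfolio and risk-neutral prices coincide; use p* = (1.22−0.69)/(1.46−0.69) = 0.6883 for the latter.
Terminal values V(2,·): V(2,0)=-164.8767, V(2,1)=-83.5878, V(2,2)=88.4148
Node (1,0) S=105.5700: V=(p*·-83.5878+(1−p*)·-164.8767)/1.22=-89.2825; Δ=(-83.5878−-164.8767)/(154.1322−72.8433)=1.0000; B=V−Δ·S=-194.8525
Node (1,1) S=223.3800: V=(p*·88.4148+(1−p*)·-83.5878)/1.22=28.5275; Δ=(88.4148−-83.5878)/(326.1348−154.1322)=1.0000; B=V−Δ·S=-194.8525
Node (0,0) S=153.0000: V=(p*·28.5275+(1−p*)·-89.2825)/1.22=-6.7151; Δ=(28.5275−-89.2825)/(223.3800−105.5700)=1.0000; B=V−Δ·S=-159.7151
Check: Δ(0,0)·S0 + B(0,0) = -6.7151 = V0.

(0,0): Delta=1.0000 Bond=-159.7151
(1,0): Delta=1.0000 Bond=-194.8525
(1,1): Delta=1.0000 Bond=-194.8525
V0=-6.7151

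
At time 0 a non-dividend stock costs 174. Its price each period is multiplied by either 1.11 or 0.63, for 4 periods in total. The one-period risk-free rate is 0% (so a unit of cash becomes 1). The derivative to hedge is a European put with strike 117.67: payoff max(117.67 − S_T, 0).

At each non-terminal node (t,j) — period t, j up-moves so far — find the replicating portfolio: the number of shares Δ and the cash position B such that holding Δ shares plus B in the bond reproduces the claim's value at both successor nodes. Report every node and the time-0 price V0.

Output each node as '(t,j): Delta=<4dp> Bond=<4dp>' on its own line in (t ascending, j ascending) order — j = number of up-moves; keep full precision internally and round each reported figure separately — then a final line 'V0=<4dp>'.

The replicating-portfolio and risk-neutral prices coincide; use p* = (1−0.63)/(1.11−0.63) = 0.7708 for the latter.
Terminal payoffs: V(4,0)=90.2598, V(4,1)=69.3759, V(4,2)=32.5804, V(4,3)=0.0000, V(4,4)=0.0000
(3,0): S=43.5082. Δ = (V_up−V_dn)/(S_up−S_dn) = (69.3759−90.2598)/(48.2941−27.4102) = -1.0000. V = [p*·69.3759 + (1−p*)·90.2598]/1 = 74.1618. B = V − Δ·S = 117.6700.
(3,1): S=76.6573. Δ = (V_up−V_dn)/(S_up−S_dn) = (32.5804−69.3759)/(85.0896−48.2941) = -1.0000. V = [p*·32.5804 + (1−p*)·69.3759]/1 = 41.0127. B = V − Δ·S = 117.6700.
(3,2): S=135.0628. Δ = (V_up−V_dn)/(S_up−S_dn) = (0.0000−32.5804)/(149.9197−85.0896) = -0.5026. V = [p*·0.0000 + (1−p*)·32.5804]/1 = 7.4663. B = V − Δ·S = 75.3423.
(3,3): S=237.9678. Δ = (V_up−V_dn)/(S_up−S_dn) = (0.0000−0.0000)/(264.1443−149.9197) = 0.0000. V = [p*·0.0000 + (1−p*)·0.0000]/1 = 0.0000. B = V − Δ·S = 0.0000.
(2,0): S=69.0606. Δ = (V_up−V_dn)/(S_up−S_dn) = (41.0127−74.1618)/(76.6573−43.5082) = -1.0000. V = [p*·41.0127 + (1−p*)·74.1618]/1 = 48.6094. B = V − Δ·S = 117.6700.
(2,1): S=121.6782. Δ = (V_up−V_dn)/(S_up−S_dn) = (7.4663−41.0127)/(135.0628−76.6573) = -0.5744. V = [p*·7.4663 + (1−p*)·41.0127]/1 = 15.1541. B = V − Δ·S = 85.0424.
(2,2): S=214.3854. Δ = (V_up−V_dn)/(S_up−S_dn) = (0.0000−7.4663)/(237.9678−135.0628) = -0.0726. V = [p*·0.0000 + (1−p*)·7.4663]/1 = 1.7110. B = V − Δ·S = 17.2659.
(1,0): S=109.6200. Δ = (V_up−V_dn)/(S_up−S_dn) = (15.1541−48.6094)/(121.6782−69.0606) = -0.6358. V = [p*·15.1541 + (1−p*)·48.6094]/1 = 22.8209. B = V − Δ·S = 92.5195.
(1,1): S=193.1400. Δ = (V_up−V_dn)/(S_up−S_dn) = (1.7110−15.1541)/(214.3854−121.6782) = -0.1450. V = [p*·1.7110 + (1−p*)·15.1541]/1 = 4.7917. B = V − Δ·S = 32.7980.
(0,0): S=174.0000. Δ = (V_up−V_dn)/(S_up−S_dn) = (4.7917−22.8209)/(193.1400−109.6200) = -0.2159. V = [p*·4.7917 + (1−p*)·22.8209]/1 = 8.9234. B = V − Δ·S = 46.4842.
Self-financing check: at every node Δ·S+B equals the discounted successor values.

(0,0): Delta=-0.2159 Bond=46.4842
(1,0): Delta=-0.6358 Bond=92.5195
(1,1): Delta=-0.1450 Bond=32.7980
(2,0): Delta=-1.0000 Bond=117.6700
(2,1): Delta=-0.5744 Bond=85.0424
(2,2): Delta=-0.0726 Bond=17.2659
(3,0): Delta=-1.0000 Bond=117.6700
(3,1): Delta=-1.0000 Bond=117.6700
(3,2): Delta=-0.5026 Bond=75.3423
(3,3): Delta=0.0000 Bond=0.0000
V0=8.9234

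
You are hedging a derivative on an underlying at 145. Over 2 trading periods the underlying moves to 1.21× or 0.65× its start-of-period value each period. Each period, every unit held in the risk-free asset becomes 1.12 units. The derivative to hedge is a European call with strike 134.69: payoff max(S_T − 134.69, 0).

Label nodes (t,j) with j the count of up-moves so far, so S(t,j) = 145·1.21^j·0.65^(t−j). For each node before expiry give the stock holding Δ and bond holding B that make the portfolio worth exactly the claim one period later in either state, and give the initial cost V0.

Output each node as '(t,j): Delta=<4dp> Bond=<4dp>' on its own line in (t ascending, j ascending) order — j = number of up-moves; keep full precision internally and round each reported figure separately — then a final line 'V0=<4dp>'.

The replicating-portfolio and risk-neutral prices coincide; use p* = (1.12−0.65)/(1.21−0.65) = 0.8393 for the latter.
At expiry t=2: V(2,0)=0.0000, V(2,1)=0.0000, V(2,2)=77.6045
  t=1,j=0: stock 94.2500 → up 114.0425 (V=0.0000), down 61.2625 (V=0.0000). Price 0.0000; hedge Δ=0.0000, bond B=0.0000.
  t=1,j=1: stock 175.4500 → up 212.2945 (V=77.6045), down 114.0425 (V=0.0000). Price 58.1539; hedge Δ=0.7899, bond B=-80.4256.
  t=0,j=0: stock 145.0000 → up 175.4500 (V=58.1539), down 94.2500 (V=0.0000). Price 43.5783; hedge Δ=0.7162, bond B=-60.2679.
Check: Δ(0,0)·S0 + B(0,0) = 43.5783 = V0.

(0,0): Delta=0.7162 Bond=-60.2679
(1,0): Delta=0.0000 Bond=0.0000
(1,1): Delta=0.7899 Bond=-80.4256
V0=43.5783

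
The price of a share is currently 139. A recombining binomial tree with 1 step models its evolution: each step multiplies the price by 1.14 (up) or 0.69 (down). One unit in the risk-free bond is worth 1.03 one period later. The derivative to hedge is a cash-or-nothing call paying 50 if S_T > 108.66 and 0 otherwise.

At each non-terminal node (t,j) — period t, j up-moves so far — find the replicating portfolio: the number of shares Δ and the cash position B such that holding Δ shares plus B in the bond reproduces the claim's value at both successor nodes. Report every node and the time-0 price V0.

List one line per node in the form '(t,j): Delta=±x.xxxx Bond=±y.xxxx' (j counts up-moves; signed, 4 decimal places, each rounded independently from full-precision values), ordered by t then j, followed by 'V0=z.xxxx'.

The replicating-portfolio and risk-neutral prices coincide; use p* = (1.03−0.69)/(1.14−0.69) = 0.7556 for the latter.
Payoff layer (t=1): V(1,0)=0.0000, V(1,1)=50.0000
(0,0): S=139.0000. Δ = (V_up−V_dn)/(S_up−S_dn) = (50.0000−0.0000)/(158.4600−95.9100) = 0.7994. V = [p*·50.0000 + (1−p*)·0.0000]/1.03 = 36.6775. B = V − Δ·S = -74.4337.
Each (Δ,B) replicates both successor values, so the strategy is self-financing and V0 is arbitrage-free.

(0,0): Delta=0.7994 Bond=-74.4337
V0=36.6775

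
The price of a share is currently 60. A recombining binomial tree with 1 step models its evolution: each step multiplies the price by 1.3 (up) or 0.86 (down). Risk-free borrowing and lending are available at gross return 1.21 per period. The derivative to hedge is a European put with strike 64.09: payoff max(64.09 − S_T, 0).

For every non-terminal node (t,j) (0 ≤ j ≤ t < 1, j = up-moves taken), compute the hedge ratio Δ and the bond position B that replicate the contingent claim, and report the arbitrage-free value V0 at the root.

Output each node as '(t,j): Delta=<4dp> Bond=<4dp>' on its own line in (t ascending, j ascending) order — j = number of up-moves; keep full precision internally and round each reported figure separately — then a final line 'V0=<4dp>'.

Since d<R<u, set p* = (R−d)/(u−d) = 0.7955; price each node as the discounted p*-expectation of its children.
At expiry t=1: V(1,0)=12.4900, V(1,1)=0.0000
Node (0,0) S=60.0000: V=(p*·0.0000+(1−p*)·12.4900)/1.21=2.1114; Δ=(0.0000−12.4900)/(78.0000−51.6000)=-0.4731; B=V−Δ·S=30.4977
Check: Δ(0,0)·S0 + B(0,0) = 2.1114 = V0.

(0,0): Delta=-0.4731 Bond=30.4977
V0=2.1114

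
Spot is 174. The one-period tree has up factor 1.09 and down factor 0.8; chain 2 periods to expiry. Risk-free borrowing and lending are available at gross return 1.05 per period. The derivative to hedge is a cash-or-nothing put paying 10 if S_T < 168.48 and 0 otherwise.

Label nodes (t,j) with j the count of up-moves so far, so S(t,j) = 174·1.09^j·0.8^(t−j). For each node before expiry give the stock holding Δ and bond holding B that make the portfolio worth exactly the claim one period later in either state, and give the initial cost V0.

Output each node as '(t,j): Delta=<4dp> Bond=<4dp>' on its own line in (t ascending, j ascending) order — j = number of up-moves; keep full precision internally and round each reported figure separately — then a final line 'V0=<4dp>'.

The replicating-portfolio and risk-neutral prices coincide; use p* = (1.05−0.8)/(1.09−0.8) = 0.8621 for the latter.
Terminal values V(2,·): V(2,0)=10.0000, V(2,1)=10.0000, V(2,2)=0.0000
(1,0): S=139.2000. Δ = (V_up−V_dn)/(S_up−S_dn) = (10.0000−10.0000)/(151.7280−111.3600) = 0.0000. V = [p*·10.0000 + (1−p*)·10.0000]/1.05 = 9.5238. B = V − Δ·S = 9.5238.
(1,1): S=189.6600. Δ = (V_up−V_dn)/(S_up−S_dn) = (0.0000−10.0000)/(206.7294−151.7280) = -0.1818. V = [p*·0.0000 + (1−p*)·10.0000]/1.05 = 1.3136. B = V − Δ·S = 35.7964.
(0,0): S=174.0000. Δ = (V_up−V_dn)/(S_up−S_dn) = (1.3136−9.5238)/(189.6600−139.2000) = -0.1627. V = [p*·1.3136 + (1−p*)·9.5238]/1.05 = 2.3296. B = V − Δ·S = 30.6406.
Check: Δ(0,0)·S0 + B(0,0) = 2.3296 = V0.

(0,0): Delta=-0.1627 Bond=30.6406
(1,0): Delta=0.0000 Bond=9.5238
(1,1): Delta=-0.1818 Bond=35.7964
V0=2.3296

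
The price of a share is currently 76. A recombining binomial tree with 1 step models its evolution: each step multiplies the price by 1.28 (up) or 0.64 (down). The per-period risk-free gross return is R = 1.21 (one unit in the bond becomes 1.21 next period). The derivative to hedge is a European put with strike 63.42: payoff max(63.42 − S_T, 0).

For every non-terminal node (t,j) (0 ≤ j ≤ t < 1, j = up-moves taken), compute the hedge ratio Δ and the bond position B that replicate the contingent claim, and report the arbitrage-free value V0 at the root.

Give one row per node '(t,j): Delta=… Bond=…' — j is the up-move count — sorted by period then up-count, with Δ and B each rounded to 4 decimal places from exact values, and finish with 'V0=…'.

(0,0): Delta=-0.3039 Bond=24.4298
V0=1.3360

Under the risk-neutral measure, an up-move has probability p* = (R−d)/(u−d) = 0.8906 and values discount at R = 1.21.
Terminal payoffs: V(1,0)=14.7800, V(1,1)=0.0000
(0,0): S=76.0000. Δ = (V_up−V_dn)/(S_up−S_dn) = (0.0000−14.7800)/(97.2800−48.6400) = -0.3039. V = [p*·0.0000 + (1−p*)·14.7800]/1.21 = 1.3360. B = V − Δ·S = 24.4298.
The time-0 hedge costs 1.3360, which is the no-arbitrage price.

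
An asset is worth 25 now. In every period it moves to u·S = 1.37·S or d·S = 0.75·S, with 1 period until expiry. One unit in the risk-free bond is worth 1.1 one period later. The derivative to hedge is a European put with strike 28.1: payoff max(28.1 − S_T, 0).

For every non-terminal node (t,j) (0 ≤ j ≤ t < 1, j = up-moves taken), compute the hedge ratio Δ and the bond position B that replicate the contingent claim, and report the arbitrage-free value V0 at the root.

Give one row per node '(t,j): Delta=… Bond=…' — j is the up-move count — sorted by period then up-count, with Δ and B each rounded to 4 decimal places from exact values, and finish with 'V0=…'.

No-arbitrage ⇒ martingale measure with p* = (R−d)/(u−d) = 0.5645.
Payoff layer (t=1): V(1,0)=9.3500, V(1,1)=0.0000
  t=0,j=0: stock 25.0000 → up 34.2500 (V=0.0000), down 18.7500 (V=9.3500). Price 3.7016; hedge Δ=-0.6032, bond B=18.7823.
Root portfolio cost Δ·25+B reproduces V0=3.7016.

(0,0): Delta=-0.6032 Bond=18.7823
V0=3.7016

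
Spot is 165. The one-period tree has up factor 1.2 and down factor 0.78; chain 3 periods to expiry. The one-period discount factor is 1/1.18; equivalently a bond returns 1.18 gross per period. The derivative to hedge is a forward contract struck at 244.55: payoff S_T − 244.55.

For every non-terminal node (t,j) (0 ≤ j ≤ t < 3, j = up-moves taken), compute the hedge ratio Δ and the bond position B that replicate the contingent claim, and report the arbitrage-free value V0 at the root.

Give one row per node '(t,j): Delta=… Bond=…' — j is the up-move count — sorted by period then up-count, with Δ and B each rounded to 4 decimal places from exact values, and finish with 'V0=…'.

No-arbitrage ⇒ martingale measure with p* = (R−d)/(u−d) = 0.9524.
Terminal payoffs: V(3,0)=-166.2489, V(3,1)=-124.0868, V(3,2)=-59.2220, V(3,3)=40.5700
  t=2,j=0: stock 100.3860 → up 120.4632 (V=-124.0868), down 78.3011 (V=-166.2489). Price -106.8598; hedge Δ=1.0000, bond B=-207.2458.
  t=2,j=1: stock 154.4400 → up 185.3280 (V=-59.2220), down 120.4632 (V=-124.0868). Price -52.8058; hedge Δ=1.0000, bond B=-207.2458.
  t=2,j=2: stock 237.6000 → up 285.1200 (V=40.5700), down 185.3280 (V=-59.2220). Price 30.3542; hedge Δ=1.0000, bond B=-207.2458.
  t=1,j=0: stock 128.7000 → up 154.4400 (V=-52.8058), down 100.3860 (V=-106.8598). Price -46.9320; hedge Δ=1.0000, bond B=-175.6320.
  t=1,j=1: stock 198.0000 → up 237.6000 (V=30.3542), down 154.4400 (V=-52.8058). Price 22.3680; hedge Δ=1.0000, bond B=-175.6320.
  t=0,j=0: stock 165.0000 → up 198.0000 (V=22.3680), down 128.7000 (V=-46.9320). Price 16.1593; hedge Δ=1.0000, bond B=-148.8407.
Each (Δ,B) replicates both successor values, so the strategy is self-financing and V0 is arbitrage-free.

(0,0): Delta=1.0000 Bond=-148.8407
(1,0): Delta=1.0000 Bond=-175.6320
(1,1): Delta=1.0000 Bond=-175.6320
(2,0): Delta=1.0000 Bond=-207.2458
(2,1): Delta=1.0000 Bond=-207.2458
(2,2): Delta=1.0000 Bond=-207.2458
V0=16.1593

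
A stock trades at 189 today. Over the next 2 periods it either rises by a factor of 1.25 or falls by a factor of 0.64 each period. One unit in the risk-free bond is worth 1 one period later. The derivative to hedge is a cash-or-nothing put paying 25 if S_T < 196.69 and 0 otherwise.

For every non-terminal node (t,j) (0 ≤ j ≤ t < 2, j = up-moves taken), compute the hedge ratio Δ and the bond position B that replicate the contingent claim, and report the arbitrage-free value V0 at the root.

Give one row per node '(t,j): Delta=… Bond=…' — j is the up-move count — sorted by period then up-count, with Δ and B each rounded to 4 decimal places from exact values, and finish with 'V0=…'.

Since d<R<u, set p* = (R−d)/(u−d) = 0.5902; price each node as the discounted p*-expectation of its children.
At expiry t=2: V(2,0)=25.0000, V(2,1)=25.0000, V(2,2)=0.0000
(1,0): S=120.9600. Δ = (V_up−V_dn)/(S_up−S_dn) = (25.0000−25.0000)/(151.2000−77.4144) = 0.0000. V = [p*·25.0000 + (1−p*)·25.0000]/1 = 25.0000. B = V − Δ·S = 25.0000.
(1,1): S=236.2500. Δ = (V_up−V_dn)/(S_up−S_dn) = (0.0000−25.0000)/(295.3125−151.2000) = -0.1735. V = [p*·0.0000 + (1−p*)·25.0000]/1 = 10.2459. B = V − Δ·S = 51.2295.
(0,0): S=189.0000. Δ = (V_up−V_dn)/(S_up−S_dn) = (10.2459−25.0000)/(236.2500−120.9600) = -0.1280. V = [p*·10.2459 + (1−p*)·25.0000]/1 = 16.2927. B = V − Δ·S = 40.4797.
Root portfolio cost Δ·189+B reproduces V0=16.2927.

(0,0): Delta=-0.1280 Bond=40.4797
(1,0): Delta=0.0000 Bond=25.0000
(1,1): Delta=-0.1735 Bond=51.2295
V0=16.2927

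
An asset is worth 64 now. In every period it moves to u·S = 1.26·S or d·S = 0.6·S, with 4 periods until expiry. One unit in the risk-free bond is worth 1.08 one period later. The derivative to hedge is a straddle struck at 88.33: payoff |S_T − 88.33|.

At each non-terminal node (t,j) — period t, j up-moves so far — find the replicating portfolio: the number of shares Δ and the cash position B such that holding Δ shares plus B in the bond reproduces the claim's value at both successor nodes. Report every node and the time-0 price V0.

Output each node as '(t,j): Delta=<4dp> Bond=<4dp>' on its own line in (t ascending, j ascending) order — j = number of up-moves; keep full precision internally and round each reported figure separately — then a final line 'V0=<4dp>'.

Under the risk-neutral measure, an up-move has probability p* = (R−d)/(u−d) = 0.7273 and values discount at R = 1.08.
Terminal values V(4,·): V(4,0)=80.0356, V(4,1)=70.9118, V(4,2)=51.7517, V(4,3)=11.5156, V(4,4)=72.9803
(3,0): S=13.8240. Δ = (V_up−V_dn)/(S_up−S_dn) = (70.9118−80.0356)/(17.4182−8.2944) = -1.0000. V = [p*·70.9118 + (1−p*)·80.0356]/1.08 = 67.9630. B = V − Δ·S = 81.7870.
(3,1): S=29.0304. Δ = (V_up−V_dn)/(S_up−S_dn) = (51.7517−70.9118)/(36.5783−17.4182) = -1.0000. V = [p*·51.7517 + (1−p*)·70.9118]/1.08 = 52.7566. B = V − Δ·S = 81.7870.
(3,2): S=60.9638. Δ = (V_up−V_dn)/(S_up−S_dn) = (11.5156−51.7517)/(76.8144−36.5783) = -1.0000. V = [p*·11.5156 + (1−p*)·51.7517]/1.08 = 20.8232. B = V − Δ·S = 81.7870.
(3,3): S=128.0241. Δ = (V_up−V_dn)/(S_up−S_dn) = (72.9803−11.5156)/(161.3103−76.8144) = 0.7274. V = [p*·72.9803 + (1−p*)·11.5156]/1.08 = 52.0530. B = V − Δ·S = -41.0755.
(2,0): S=23.0400. Δ = (V_up−V_dn)/(S_up−S_dn) = (52.7566−67.9630)/(29.0304−13.8240) = -1.0000. V = [p*·52.7566 + (1−p*)·67.9630]/1.08 = 52.6887. B = V − Δ·S = 75.7287.
(2,1): S=48.3840. Δ = (V_up−V_dn)/(S_up−S_dn) = (20.8232−52.7566)/(60.9638−29.0304) = -1.0000. V = [p*·20.8232 + (1−p*)·52.7566]/1.08 = 27.3447. B = V − Δ·S = 75.7287.
(2,2): S=101.6064. Δ = (V_up−V_dn)/(S_up−S_dn) = (52.0530−20.8232)/(128.0241−60.9638) = 0.4657. V = [p*·52.0530 + (1−p*)·20.8232]/1.08 = 40.3109. B = V − Δ·S = -7.0069.
(1,0): S=38.4000. Δ = (V_up−V_dn)/(S_up−S_dn) = (27.3447−52.6887)/(48.3840−23.0400) = -1.0000. V = [p*·27.3447 + (1−p*)·52.6887]/1.08 = 31.7192. B = V − Δ·S = 70.1192.
(1,1): S=80.6400. Δ = (V_up−V_dn)/(S_up−S_dn) = (40.3109−27.3447)/(101.6064−48.3840) = 0.2436. V = [p*·40.3109 + (1−p*)·27.3447]/1.08 = 34.0506. B = V − Δ·S = 14.4049.
(0,0): S=64.0000. Δ = (V_up−V_dn)/(S_up−S_dn) = (34.0506−31.7192)/(80.6400−38.4000) = 0.0552. V = [p*·34.0506 + (1−p*)·31.7192]/1.08 = 30.9396. B = V − Δ·S = 27.4072.
Self-financing check: at every node Δ·S+B equals the discounted successor values.

(0,0): Delta=0.0552 Bond=27.4072
(1,0): Delta=-1.0000 Bond=70.1192
(1,1): Delta=0.2436 Bond=14.4049
(2,0): Delta=-1.0000 Bond=75.7287
(2,1): Delta=-1.0000 Bond=75.7287
(2,2): Delta=0.4657 Bond=-7.0069
(3,0): Delta=-1.0000 Bond=81.7870
(3,1): Delta=-1.0000 Bond=81.7870
(3,2): Delta=-1.0000 Bond=81.7870
(3,3): Delta=0.7274 Bond=-41.0755
V0=30.9396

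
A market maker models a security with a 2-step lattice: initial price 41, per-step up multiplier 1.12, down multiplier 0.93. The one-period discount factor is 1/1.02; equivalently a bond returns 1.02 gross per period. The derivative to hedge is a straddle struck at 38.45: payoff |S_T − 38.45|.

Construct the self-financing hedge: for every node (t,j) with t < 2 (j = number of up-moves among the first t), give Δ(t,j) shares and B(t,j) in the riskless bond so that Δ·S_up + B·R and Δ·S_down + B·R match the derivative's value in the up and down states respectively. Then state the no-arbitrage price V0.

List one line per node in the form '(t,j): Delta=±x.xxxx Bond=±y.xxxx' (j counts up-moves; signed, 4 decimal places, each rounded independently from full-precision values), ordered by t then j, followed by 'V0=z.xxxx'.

Under the risk-neutral measure, an up-move has probability p* = (R−d)/(u−d) = 0.4737 and values discount at R = 1.02.
At expiry t=2: V(2,0)=2.9891, V(2,1)=4.2556, V(2,2)=12.9804
(1,0): S=38.1300. Δ = (V_up−V_dn)/(S_up−S_dn) = (4.2556−2.9891)/(42.7056−35.4609) = 0.1748. V = [p*·4.2556 + (1−p*)·2.9891]/1.02 = 3.5186. B = V − Δ·S = -3.1471.
(1,1): S=45.9200. Δ = (V_up−V_dn)/(S_up−S_dn) = (12.9804−4.2556)/(51.4304−42.7056) = 1.0000. V = [p*·12.9804 + (1−p*)·4.2556]/1.02 = 8.2239. B = V − Δ·S = -37.6961.
(0,0): S=41.0000. Δ = (V_up−V_dn)/(S_up−S_dn) = (8.2239−3.5186)/(45.9200−38.1300) = 0.6040. V = [p*·8.2239 + (1−p*)·3.5186]/1.02 = 5.6348. B = V − Δ·S = -19.1298.
The time-0 hedge costs 5.6348, which is the no-arbitrage price.

(0,0): Delta=0.6040 Bond=-19.1298
(1,0): Delta=0.1748 Bond=-3.1471
(1,1): Delta=1.0000 Bond=-37.6961
V0=5.6348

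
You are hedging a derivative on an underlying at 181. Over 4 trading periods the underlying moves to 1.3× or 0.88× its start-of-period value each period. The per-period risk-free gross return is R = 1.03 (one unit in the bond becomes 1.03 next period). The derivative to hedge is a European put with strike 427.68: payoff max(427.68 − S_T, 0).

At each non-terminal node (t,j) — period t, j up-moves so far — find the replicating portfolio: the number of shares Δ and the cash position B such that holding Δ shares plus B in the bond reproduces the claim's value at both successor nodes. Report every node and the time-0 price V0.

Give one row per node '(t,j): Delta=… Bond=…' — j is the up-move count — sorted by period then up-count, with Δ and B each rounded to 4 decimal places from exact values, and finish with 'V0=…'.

Risk-neutral probability p* = (R−d)/(u−d) = (1.03−0.88)/(1.3−0.88) = 0.3571.
Terminal payoffs: V(4,0)=319.1351, V(4,1)=267.3296, V(4,2)=190.7988, V(4,3)=77.7418, V(4,4)=0.0000
Node (3,0) S=123.3464: V=(p*·267.3296+(1−p*)·319.1351)/1.03=291.8769; Δ=(267.3296−319.1351)/(160.3504−108.5449)=-1.0000; B=V−Δ·S=415.2233
Node (3,1) S=182.2163: V=(p*·190.7988+(1−p*)·267.3296)/1.03=233.0070; Δ=(190.7988−267.3296)/(236.8812−160.3504)=-1.0000; B=V−Δ·S=415.2233
Node (3,2) S=269.1832: V=(p*·77.7418+(1−p*)·190.7988)/1.03=146.0401; Δ=(77.7418−190.7988)/(349.9382−236.8812)=-1.0000; B=V−Δ·S=415.2233
Node (3,3) S=397.6570: V=(p*·0.0000+(1−p*)·77.7418)/1.03=48.5213; Δ=(0.0000−77.7418)/(516.9541−349.9382)=-0.4655; B=V−Δ·S=233.6209
Node (2,0) S=140.1664: V=(p*·233.0070+(1−p*)·291.8769)/1.03=262.9630; Δ=(233.0070−291.8769)/(182.2163−123.3464)=-1.0000; B=V−Δ·S=403.1294
Node (2,1) S=207.0640: V=(p*·146.0401+(1−p*)·233.0070)/1.03=196.0654; Δ=(146.0401−233.0070)/(269.1832−182.2163)=-1.0000; B=V−Δ·S=403.1294
Node (2,2) S=305.8900: V=(p*·48.5213+(1−p*)·146.0401)/1.03=107.9728; Δ=(48.5213−146.0401)/(397.6570−269.1832)=-0.7591; B=V−Δ·S=340.1605
Node (1,0) S=159.2800: V=(p*·196.0654+(1−p*)·262.9630)/1.03=232.1078; Δ=(196.0654−262.9630)/(207.0640−140.1664)=-1.0000; B=V−Δ·S=391.3878
Node (1,1) S=235.3000: V=(p*·107.9728+(1−p*)·196.0654)/1.03=159.8095; Δ=(107.9728−196.0654)/(305.8900−207.0640)=-0.8914; B=V−Δ·S=369.5539
Node (0,0) S=181.0000: V=(p*·159.8095+(1−p*)·232.1078)/1.03=200.2786; Δ=(159.8095−232.1078)/(235.3000−159.2800)=-0.9510; B=V−Δ·S=372.4174
Self-financing check: at every node Δ·S+B equals the discounted successor values.

(0,0): Delta=-0.9510 Bond=372.4174
(1,0): Delta=-1.0000 Bond=391.3878
(1,1): Delta=-0.8914 Bond=369.5539
(2,0): Delta=-1.0000 Bond=403.1294
(2,1): Delta=-1.0000 Bond=403.1294
(2,2): Delta=-0.7591 Bond=340.1605
(3,0): Delta=-1.0000 Bond=415.2233
(3,1): Delta=-1.0000 Bond=415.2233
(3,2): Delta=-1.0000 Bond=415.2233
(3,3): Delta=-0.4655 Bond=233.6209
V0=200.2786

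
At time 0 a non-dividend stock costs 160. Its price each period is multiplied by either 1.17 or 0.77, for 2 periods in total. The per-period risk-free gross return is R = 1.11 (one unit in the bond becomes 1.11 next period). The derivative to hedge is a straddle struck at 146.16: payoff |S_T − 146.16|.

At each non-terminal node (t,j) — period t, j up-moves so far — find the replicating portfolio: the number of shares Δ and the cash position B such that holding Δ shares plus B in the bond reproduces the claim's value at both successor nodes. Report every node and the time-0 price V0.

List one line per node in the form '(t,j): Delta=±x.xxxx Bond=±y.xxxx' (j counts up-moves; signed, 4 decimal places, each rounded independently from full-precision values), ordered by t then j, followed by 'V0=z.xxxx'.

(0,0): Delta=0.7436 Bond=-74.9026
(1,0): Delta=-1.0000 Bond=131.6757
(1,1): Delta=0.9462 Bond=-121.0508
V0=44.0812

The replicating-portfolio and risk-neutral prices coincide; use p* = (1.11−0.77)/(1.17−0.77) = 0.8500 for the latter.
Payoff layer (t=2): V(2,0)=51.2960, V(2,1)=2.0160, V(2,2)=72.8640
(1,0): S=123.2000. Δ = (V_up−V_dn)/(S_up−S_dn) = (2.0160−51.2960)/(144.1440−94.8640) = -1.0000. V = [p*·2.0160 + (1−p*)·51.2960]/1.11 = 8.4757. B = V − Δ·S = 131.6757.
(1,1): S=187.2000. Δ = (V_up−V_dn)/(S_up−S_dn) = (72.8640−2.0160)/(219.0240−144.1440) = 0.9462. V = [p*·72.8640 + (1−p*)·2.0160]/1.11 = 56.0692. B = V − Δ·S = -121.0508.
(0,0): S=160.0000. Δ = (V_up−V_dn)/(S_up−S_dn) = (56.0692−8.4757)/(187.2000−123.2000) = 0.7436. V = [p*·56.0692 + (1−p*)·8.4757]/1.11 = 44.0812. B = V − Δ·S = -74.9026.
Self-financing check: at every node Δ·S+B equals the discounted successor values.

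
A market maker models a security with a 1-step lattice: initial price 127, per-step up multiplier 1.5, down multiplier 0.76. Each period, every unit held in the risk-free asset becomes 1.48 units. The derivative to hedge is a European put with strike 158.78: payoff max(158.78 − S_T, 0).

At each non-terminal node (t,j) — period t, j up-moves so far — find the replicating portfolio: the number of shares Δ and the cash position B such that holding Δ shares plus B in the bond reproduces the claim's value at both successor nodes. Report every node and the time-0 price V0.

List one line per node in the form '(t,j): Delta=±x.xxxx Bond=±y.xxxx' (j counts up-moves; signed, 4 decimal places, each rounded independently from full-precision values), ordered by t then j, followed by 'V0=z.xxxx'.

(0,0): Delta=-0.6625 Bond=85.2721
V0=1.1370

No-arbitrage ⇒ martingale measure with p* = (R−d)/(u−d) = 0.9730.
Terminal values V(1,·): V(1,0)=62.2600, V(1,1)=0.0000
  t=0,j=0: stock 127.0000 → up 190.5000 (V=0.0000), down 96.5200 (V=62.2600). Price 1.1370; hedge Δ=-0.6625, bond B=85.2721.
The time-0 hedge costs 1.1370, which is the no-arbitrage price.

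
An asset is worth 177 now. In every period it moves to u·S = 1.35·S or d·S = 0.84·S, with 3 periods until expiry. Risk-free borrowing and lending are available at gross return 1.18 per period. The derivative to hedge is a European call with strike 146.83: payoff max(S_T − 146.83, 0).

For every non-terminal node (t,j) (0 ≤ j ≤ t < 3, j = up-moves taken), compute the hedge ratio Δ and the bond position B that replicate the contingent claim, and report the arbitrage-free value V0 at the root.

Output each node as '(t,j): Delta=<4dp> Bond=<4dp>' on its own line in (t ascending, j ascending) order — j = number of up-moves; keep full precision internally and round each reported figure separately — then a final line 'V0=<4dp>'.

(0,0): Delta=0.9629 Bond=-81.8610
(1,0): Delta=0.8438 Bond=-78.8858
(1,1): Delta=1.0000 Bond=-105.4510
(2,0): Delta=0.3418 Bond=-30.3912
(2,1): Delta=1.0000 Bond=-124.4322
(2,2): Delta=1.0000 Bond=-124.4322
V0=88.5797

Risk-neutral probability p* = (R−d)/(u−d) = (1.18−0.84)/(1.35−0.84) = 0.6667.
Payoff layer (t=3): V(3,0)=0.0000, V(3,1)=21.7731, V(3,2)=124.1393, V(3,3)=288.6564
  t=2,j=0: stock 124.8912 → up 168.6031 (V=21.7731), down 104.9086 (V=0.0000). Price 12.3012; hedge Δ=0.3418, bond B=-30.3912.
  t=2,j=1: stock 200.7180 → up 270.9693 (V=124.1393), down 168.6031 (V=21.7731). Price 76.2858; hedge Δ=1.0000, bond B=-124.4322.
  t=2,j=2: stock 322.5825 → up 435.4864 (V=288.6564), down 270.9693 (V=124.1393). Price 198.1503; hedge Δ=1.0000, bond B=-124.4322.
  t=1,j=0: stock 148.6800 → up 200.7180 (V=76.2858), down 124.8912 (V=12.3012). Price 46.5742; hedge Δ=0.8438, bond B=-78.8858.
  t=1,j=1: stock 238.9500 → up 322.5825 (V=198.1503), down 200.7180 (V=76.2858). Price 133.4990; hedge Δ=1.0000, bond B=-105.4510.
  t=0,j=0: stock 177.0000 → up 238.9500 (V=133.4990), down 148.6800 (V=46.5742). Price 88.5797; hedge Δ=0.9629, bond B=-81.8610.
Check: Δ(0,0)·S0 + B(0,0) = 88.5797 = V0.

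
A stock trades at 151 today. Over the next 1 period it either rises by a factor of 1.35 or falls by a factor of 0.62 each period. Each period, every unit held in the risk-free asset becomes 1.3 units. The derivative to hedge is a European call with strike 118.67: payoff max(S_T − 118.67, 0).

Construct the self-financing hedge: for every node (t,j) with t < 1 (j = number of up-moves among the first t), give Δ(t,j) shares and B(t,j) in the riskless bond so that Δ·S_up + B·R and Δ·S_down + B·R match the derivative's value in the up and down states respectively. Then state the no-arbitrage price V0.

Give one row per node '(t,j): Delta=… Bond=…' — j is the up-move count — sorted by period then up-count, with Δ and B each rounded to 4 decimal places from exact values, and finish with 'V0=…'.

(0,0): Delta=0.7727 Bond=-55.6497
V0=61.0352

Since d<R<u, set p* = (R−d)/(u−d) = 0.9315; price each node as the discounted p*-expectation of its children.
Terminal payoffs: V(1,0)=0.0000, V(1,1)=85.1800
(0,0): S=151.0000. Δ = (V_up−V_dn)/(S_up−S_dn) = (85.1800−0.0000)/(203.8500−93.6200) = 0.7727. V = [p*·85.1800 + (1−p*)·0.0000]/1.3 = 61.0352. B = V − Δ·S = -55.6497.
The time-0 hedge costs 61.0352, which is the no-arbitrage price.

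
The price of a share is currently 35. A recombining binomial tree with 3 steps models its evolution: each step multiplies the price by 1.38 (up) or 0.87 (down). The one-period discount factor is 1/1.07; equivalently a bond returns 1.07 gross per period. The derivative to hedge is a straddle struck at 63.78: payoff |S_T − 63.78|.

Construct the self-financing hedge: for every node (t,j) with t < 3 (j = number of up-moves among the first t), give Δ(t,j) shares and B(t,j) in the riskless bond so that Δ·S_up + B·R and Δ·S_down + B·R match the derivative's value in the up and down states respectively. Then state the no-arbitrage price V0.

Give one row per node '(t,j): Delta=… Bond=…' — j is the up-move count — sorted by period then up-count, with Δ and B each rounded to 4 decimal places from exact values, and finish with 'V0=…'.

No-arbitrage ⇒ martingale measure with p* = (R−d)/(u−d) = 0.3922.
At expiry t=3: V(3,0)=40.7324, V(3,1)=27.2217, V(3,2)=5.7910, V(3,3)=28.2025
  t=2,j=0: stock 26.4915 → up 36.5583 (V=27.2217), down 23.0476 (V=40.7324). Price 33.1160; hedge Δ=-1.0000, bond B=59.6075.
  t=2,j=1: stock 42.0210 → up 57.9890 (V=5.7910), down 36.5583 (V=27.2217). Price 17.5865; hedge Δ=-1.0000, bond B=59.6075.
  t=2,j=2: stock 66.6540 → up 91.9825 (V=28.2025), down 57.9890 (V=5.7910). Price 13.6260; hedge Δ=0.6593, bond B=-30.3181.
  t=1,j=0: stock 30.4500 → up 42.0210 (V=17.5865), down 26.4915 (V=33.1160). Price 25.2579; hedge Δ=-1.0000, bond B=55.7079.
  t=1,j=1: stock 48.3000 → up 66.6540 (V=13.6260), down 42.0210 (V=17.5865). Price 14.9844; hedge Δ=-0.1608, bond B=22.7500.
  t=0,j=0: stock 35.0000 → up 48.3000 (V=14.9844), down 30.4500 (V=25.2579). Price 19.8403; hedge Δ=-0.5755, bond B=39.9844.
The time-0 hedge costs 19.8403, which is the no-arbitrage price.

(0,0): Delta=-0.5755 Bond=39.9844
(1,0): Delta=-1.0000 Bond=55.7079
(1,1): Delta=-0.1608 Bond=22.7500
(2,0): Delta=-1.0000 Bond=59.6075
(2,1): Delta=-1.0000 Bond=59.6075
(2,2): Delta=0.6593 Bond=-30.3181
V0=19.8403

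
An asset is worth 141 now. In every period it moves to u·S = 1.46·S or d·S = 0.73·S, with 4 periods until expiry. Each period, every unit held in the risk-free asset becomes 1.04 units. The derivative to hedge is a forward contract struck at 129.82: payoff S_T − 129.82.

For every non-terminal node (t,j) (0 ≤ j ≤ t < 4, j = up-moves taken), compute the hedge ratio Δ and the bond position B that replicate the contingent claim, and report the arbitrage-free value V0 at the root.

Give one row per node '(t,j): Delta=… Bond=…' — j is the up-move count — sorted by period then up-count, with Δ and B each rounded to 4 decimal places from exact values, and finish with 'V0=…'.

Under the risk-neutral measure, an up-move has probability p* = (R−d)/(u−d) = 0.4247 and values discount at R = 1.04.
Terminal payoffs: V(4,0)=-89.7785, V(4,1)=-49.7370, V(4,2)=30.3461, V(4,3)=190.5122, V(4,4)=510.8443
(3,0): S=54.8514. Δ = (V_up−V_dn)/(S_up−S_dn) = (-49.7370−-89.7785)/(80.0830−40.0415) = 1.0000. V = [p*·-49.7370 + (1−p*)·-89.7785]/1.04 = -69.9755. B = V − Δ·S = -124.8269.
(3,1): S=109.7028. Δ = (V_up−V_dn)/(S_up−S_dn) = (30.3461−-49.7370)/(160.1661−80.0830) = 1.0000. V = [p*·30.3461 + (1−p*)·-49.7370]/1.04 = -15.1241. B = V − Δ·S = -124.8269.
(3,2): S=219.4056. Δ = (V_up−V_dn)/(S_up−S_dn) = (190.5122−30.3461)/(320.3322−160.1661) = 1.0000. V = [p*·190.5122 + (1−p*)·30.3461]/1.04 = 94.5787. B = V − Δ·S = -124.8269.
(3,3): S=438.8112. Δ = (V_up−V_dn)/(S_up−S_dn) = (510.8443−190.5122)/(640.6643−320.3322) = 1.0000. V = [p*·510.8443 + (1−p*)·190.5122]/1.04 = 313.9843. B = V − Δ·S = -124.8269.
(2,0): S=75.1389. Δ = (V_up−V_dn)/(S_up−S_dn) = (-15.1241−-69.9755)/(109.7028−54.8514) = 1.0000. V = [p*·-15.1241 + (1−p*)·-69.9755]/1.04 = -44.8870. B = V − Δ·S = -120.0259.
(2,1): S=150.2778. Δ = (V_up−V_dn)/(S_up−S_dn) = (94.5787−-15.1241)/(219.4056−109.7028) = 1.0000. V = [p*·94.5787 + (1−p*)·-15.1241]/1.04 = 30.2519. B = V − Δ·S = -120.0259.
(2,2): S=300.5556. Δ = (V_up−V_dn)/(S_up−S_dn) = (313.9843−94.5787)/(438.8112−219.4056) = 1.0000. V = [p*·313.9843 + (1−p*)·94.5787]/1.04 = 180.5297. B = V − Δ·S = -120.0259.
(1,0): S=102.9300. Δ = (V_up−V_dn)/(S_up−S_dn) = (30.2519−-44.8870)/(150.2778−75.1389) = 1.0000. V = [p*·30.2519 + (1−p*)·-44.8870]/1.04 = -12.4795. B = V − Δ·S = -115.4095.
(1,1): S=205.8600. Δ = (V_up−V_dn)/(S_up−S_dn) = (180.5297−30.2519)/(300.5556−150.2778) = 1.0000. V = [p*·180.5297 + (1−p*)·30.2519]/1.04 = 90.4505. B = V − Δ·S = -115.4095.
(0,0): S=141.0000. Δ = (V_up−V_dn)/(S_up−S_dn) = (90.4505−-12.4795)/(205.8600−102.9300) = 1.0000. V = [p*·90.4505 + (1−p*)·-12.4795]/1.04 = 30.0293. B = V − Δ·S = -110.9707.
Self-financing check: at every node Δ·S+B equals the discounted successor values.

(0,0): Delta=1.0000 Bond=-110.9707
(1,0): Delta=1.0000 Bond=-115.4095
(1,1): Delta=1.0000 Bond=-115.4095
(2,0): Delta=1.0000 Bond=-120.0259
(2,1): Delta=1.0000 Bond=-120.0259
(2,2): Delta=1.0000 Bond=-120.0259
(3,0): Delta=1.0000 Bond=-124.8269
(3,1): Delta=1.0000 Bond=-124.8269
(3,2): Delta=1.0000 Bond=-124.8269
(3,3): Delta=1.0000 Bond=-124.8269
V0=30.0293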